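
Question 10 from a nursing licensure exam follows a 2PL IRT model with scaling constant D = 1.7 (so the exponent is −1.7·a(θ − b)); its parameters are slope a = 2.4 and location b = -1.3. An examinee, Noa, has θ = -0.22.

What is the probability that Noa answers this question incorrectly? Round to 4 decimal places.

P(θ) = 1 / (1 + exp(−D·a(θ − b)))
Exponent: 1.7 × 2.4 × (-0.22 − (-1.3)) = 4.4064
1/(1 + e^{-4.4064}) = 0.9879
P = 0.9879
P(incorrect) = 1 − 0.9879 = 0.0121

0.0121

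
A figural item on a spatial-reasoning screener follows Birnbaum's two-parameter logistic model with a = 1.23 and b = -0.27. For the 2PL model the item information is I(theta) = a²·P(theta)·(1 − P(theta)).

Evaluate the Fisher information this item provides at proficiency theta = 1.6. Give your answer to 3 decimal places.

0.125

P = 1/(1+e^{-2.3001}) = 0.9089
P(1−P) = 0.9089 × 0.0911 = 0.0828
I = a² × P(1−P) = 1.23² × 0.0828 = 0.12529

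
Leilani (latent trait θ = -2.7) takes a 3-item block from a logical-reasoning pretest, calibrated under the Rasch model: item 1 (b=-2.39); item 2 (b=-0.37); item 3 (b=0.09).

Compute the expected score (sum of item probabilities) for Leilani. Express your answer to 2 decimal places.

P(θ) = 1 / (1 + exp(−(θ − b)))
P_1 = 1/(1+e^{0.3100}) = 0.4231
P_2 = 1/(1+e^{2.3300}) = 0.0887
P_3 = 1/(1+e^{2.7900}) = 0.0579
E[score] = 0.4231 + 0.0887 + 0.0579 = 0.5697

0.57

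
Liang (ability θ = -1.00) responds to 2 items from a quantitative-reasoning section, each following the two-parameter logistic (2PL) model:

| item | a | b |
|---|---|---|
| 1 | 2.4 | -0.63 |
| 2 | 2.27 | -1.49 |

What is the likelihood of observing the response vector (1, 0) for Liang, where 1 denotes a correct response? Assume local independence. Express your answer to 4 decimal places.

0.0721

P(θ) = 1 / (1 + exp(−a(θ − b)))
P_1 = 1/(1+e^{0.8880}) = 0.2915
P_2 = 1/(1+e^{-1.1123}) = 0.7526
L = P_1 × (1−P_2) = 0.2915 × 0.2474 = 0.07214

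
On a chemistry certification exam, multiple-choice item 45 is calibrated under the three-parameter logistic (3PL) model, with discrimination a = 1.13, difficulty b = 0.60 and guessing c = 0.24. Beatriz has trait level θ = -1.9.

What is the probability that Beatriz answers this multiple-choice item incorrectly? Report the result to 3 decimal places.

0.717

P(θ) = c + (1 − c) · 1 / (1 + exp(−a(θ − b)))
Exponent: 1.13 × (-1.9 − 0.60) = -2.8250
1/(1 + e^{2.8250}) = 0.0560
P = 0.24 + 0.76 × 0.0560 = 0.2826
P(incorrect) = 1 − 0.2826 = 0.7174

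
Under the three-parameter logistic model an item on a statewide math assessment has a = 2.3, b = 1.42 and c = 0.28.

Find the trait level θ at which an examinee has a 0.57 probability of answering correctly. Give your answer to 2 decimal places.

P(θ) = c + (1 − c) · 1 / (1 + exp(−a(θ − b)))
Remove guessing floor: (0.57 − 0.28)/(1 − 0.28) = 0.4028
logit = ln(0.4028/0.5972) = -0.3939
θ = b + logit/(a) = 1.42 + (-0.3939)/2.3000 = 1.2487

1.25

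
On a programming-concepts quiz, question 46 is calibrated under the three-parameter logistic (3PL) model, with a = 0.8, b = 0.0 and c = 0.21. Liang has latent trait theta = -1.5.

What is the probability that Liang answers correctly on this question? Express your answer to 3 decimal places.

0.393

P(theta) = c + (1 − c) · 1 / (1 + exp(−a(theta − b)))
Exponent: 0.8 × (-1.5 − 0.0) = -1.2000
1/(1 + e^{1.2000}) = 0.2315
P = 0.21 + 0.79 × 0.2315 = 0.3929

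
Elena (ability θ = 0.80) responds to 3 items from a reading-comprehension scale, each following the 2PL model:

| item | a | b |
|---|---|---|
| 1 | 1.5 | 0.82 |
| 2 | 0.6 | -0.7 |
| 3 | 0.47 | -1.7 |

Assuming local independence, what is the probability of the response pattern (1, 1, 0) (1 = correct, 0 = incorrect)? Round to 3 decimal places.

P(θ) = 1 / (1 + exp(−a(θ − b)))
P_1 = 1/(1+e^{0.0300}) = 0.4925
P_2 = 1/(1+e^{-0.9000}) = 0.7109
P_3 = 1/(1+e^{-1.1750}) = 0.7640
L = P_1 × P_2 × (1−P_3) = 0.4925 × 0.7109 × 0.2360 = 0.08262

0.083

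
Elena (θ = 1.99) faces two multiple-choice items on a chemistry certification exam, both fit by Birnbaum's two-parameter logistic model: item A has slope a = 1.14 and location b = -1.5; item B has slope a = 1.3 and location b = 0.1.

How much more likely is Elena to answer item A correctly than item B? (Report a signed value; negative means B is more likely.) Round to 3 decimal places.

0.061

P(θ) = 1 / (1 + exp(−a(θ − b)))
P_A = 0.9816
P_B = 0.9211
P_A − P_B = 0.0606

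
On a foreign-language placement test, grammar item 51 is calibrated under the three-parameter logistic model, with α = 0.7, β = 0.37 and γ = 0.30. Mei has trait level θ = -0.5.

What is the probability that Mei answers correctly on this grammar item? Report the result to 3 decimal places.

P(θ) = γ + (1 − γ) · 1 / (1 + exp(−α(θ − β)))
Exponent: 0.7 × (-0.5 − 0.37) = -0.6090
1/(1 + e^{0.6090}) = 0.3523
P = 0.30 + 0.70 × 0.3523 = 0.5466

0.547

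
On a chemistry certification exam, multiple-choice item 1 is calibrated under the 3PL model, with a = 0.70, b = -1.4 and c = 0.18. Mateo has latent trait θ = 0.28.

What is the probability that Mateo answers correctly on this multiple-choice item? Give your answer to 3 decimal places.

0.807

P(θ) = c + (1 − c) · 1 / (1 + exp(−a(θ − b)))
Exponent: 0.70 × (0.28 − (-1.4)) = 1.1760
1/(1 + e^{-1.1760}) = 0.7642
P = 0.18 + 0.82 × 0.7642 = 0.8067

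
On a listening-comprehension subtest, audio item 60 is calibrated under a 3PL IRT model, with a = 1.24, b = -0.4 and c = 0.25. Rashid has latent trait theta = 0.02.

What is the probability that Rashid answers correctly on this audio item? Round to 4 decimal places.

0.7205

P(theta) = c + (1 − c) · 1 / (1 + exp(−a(theta − b)))
Exponent: 1.24 × (0.02 − (-0.4)) = 0.5208
1/(1 + e^{-0.5208}) = 0.6273
P = 0.25 + 0.75 × 0.6273 = 0.7205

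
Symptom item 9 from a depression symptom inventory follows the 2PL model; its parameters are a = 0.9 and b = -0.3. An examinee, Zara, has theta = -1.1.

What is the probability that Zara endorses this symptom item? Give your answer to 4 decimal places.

P(theta) = 1 / (1 + exp(−a(theta − b)))
Exponent: 0.9 × (-1.1 − (-0.3)) = -0.7200
1/(1 + e^{0.7200}) = 0.3274

0.3274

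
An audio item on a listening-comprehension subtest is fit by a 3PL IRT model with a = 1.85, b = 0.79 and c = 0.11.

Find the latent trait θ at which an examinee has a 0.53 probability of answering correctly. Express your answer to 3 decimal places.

P(θ) = c + (1 − c) · 1 / (1 + exp(−a(θ − b)))
Remove guessing floor: (0.53 − 0.11)/(1 − 0.11) = 0.4719
logit = ln(0.4719/0.5281) = -0.1125
θ = b + logit/(a) = 0.79 + (-0.1125)/1.8500 = 0.7292

0.729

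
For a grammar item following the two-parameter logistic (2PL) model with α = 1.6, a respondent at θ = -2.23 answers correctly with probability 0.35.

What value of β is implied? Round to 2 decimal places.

-1.84

P(θ) = 1 / (1 + exp(−α(θ − β)))
logit(0.35) = ln(0.35/0.65) = -0.6190
β = θ − logit/(α) = -2.23 − (-0.6190)/1.6000 = -1.8431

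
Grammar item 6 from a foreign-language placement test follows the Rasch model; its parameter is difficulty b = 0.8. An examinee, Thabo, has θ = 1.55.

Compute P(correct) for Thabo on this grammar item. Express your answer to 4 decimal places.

P(θ) = 1 / (1 + exp(−(θ − b)))
Exponent: (1.55 − 0.8) = 0.7500
1/(1 + e^{-0.7500}) = 0.6792
P = 0.6792

0.6792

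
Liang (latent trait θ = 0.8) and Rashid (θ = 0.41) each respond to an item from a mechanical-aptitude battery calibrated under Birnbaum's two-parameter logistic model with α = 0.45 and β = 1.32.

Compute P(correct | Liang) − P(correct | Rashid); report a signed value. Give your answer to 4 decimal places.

P(θ) = 1 / (1 + exp(−α(θ − β)))
P(Liang) = 0.4418  [exponent -0.2340]
P(Rashid) = 0.3990  [exponent -0.4095]
Difference = 0.4418 − 0.3990 = 0.0427

0.0427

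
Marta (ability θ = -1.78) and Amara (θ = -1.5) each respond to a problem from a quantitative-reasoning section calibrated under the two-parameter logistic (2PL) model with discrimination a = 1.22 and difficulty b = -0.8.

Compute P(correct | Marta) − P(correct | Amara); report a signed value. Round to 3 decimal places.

-0.066

P(θ) = 1 / (1 + exp(−a(θ − b)))
P(Marta) = 0.2323  [exponent -1.1956]
P(Amara) = 0.2986  [exponent -0.8540]
Difference = 0.2323 − 0.2986 = -0.0663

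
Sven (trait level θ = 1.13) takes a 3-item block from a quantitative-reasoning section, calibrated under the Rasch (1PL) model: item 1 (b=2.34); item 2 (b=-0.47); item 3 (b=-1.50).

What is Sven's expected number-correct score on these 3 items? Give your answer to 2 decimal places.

P(θ) = 1 / (1 + exp(−(θ − b)))
P_1 = 1/(1+e^{1.2100}) = 0.2297
P_2 = 1/(1+e^{-1.6000}) = 0.8320
P_3 = 1/(1+e^{-2.6300}) = 0.9328
E[score] = 0.2297 + 0.8320 + 0.9328 = 1.9945

1.99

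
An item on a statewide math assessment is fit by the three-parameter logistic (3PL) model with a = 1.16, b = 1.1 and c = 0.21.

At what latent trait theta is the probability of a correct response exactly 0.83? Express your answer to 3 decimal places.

P(theta) = c + (1 − c) · 1 / (1 + exp(−a(theta − b)))
Remove guessing floor: (0.83 − 0.21)/(1 − 0.21) = 0.7848
logit = ln(0.7848/0.2152) = 1.2939
theta = b + logit/(a) = 1.1 + 1.2939/1.1600 = 2.2154

2.215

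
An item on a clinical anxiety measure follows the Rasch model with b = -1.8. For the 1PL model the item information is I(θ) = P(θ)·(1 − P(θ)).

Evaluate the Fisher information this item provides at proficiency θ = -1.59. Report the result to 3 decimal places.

P = 1/(1+e^{-0.2100}) = 0.5523
P(1−P) = 0.5523 × 0.4477 = 0.2473
I = P(1−P) = 0.24726

0.247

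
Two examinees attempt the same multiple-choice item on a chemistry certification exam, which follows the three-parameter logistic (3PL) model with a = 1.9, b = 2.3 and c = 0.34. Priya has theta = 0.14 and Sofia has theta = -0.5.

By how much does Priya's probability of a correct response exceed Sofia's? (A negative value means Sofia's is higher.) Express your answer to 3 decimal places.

0.008

P(theta) = c + (1 − c) · 1 / (1 + exp(−a(theta − b)))
P(Priya) = 0.3507  [exponent -4.1040]
P(Sofia) = 0.3432  [exponent -5.3200]
Difference = 0.3507 − 0.3432 = 0.0075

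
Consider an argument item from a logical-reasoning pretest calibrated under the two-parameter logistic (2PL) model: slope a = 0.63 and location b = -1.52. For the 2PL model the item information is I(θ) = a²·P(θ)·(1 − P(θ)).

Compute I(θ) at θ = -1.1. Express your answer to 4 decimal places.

0.0975

P = 1/(1+e^{-0.2646}) = 0.5658
P(1−P) = 0.5658 × 0.4342 = 0.2457
I = a² × P(1−P) = 0.63² × 0.2457 = 0.09751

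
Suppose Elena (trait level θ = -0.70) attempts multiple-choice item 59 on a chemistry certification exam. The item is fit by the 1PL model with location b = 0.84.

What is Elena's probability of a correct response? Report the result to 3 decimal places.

P(θ) = 1 / (1 + exp(−(θ − b)))
Exponent: (-0.70 − 0.84) = -1.5400
1/(1 + e^{1.5400}) = 0.1765
P = 0.1765

0.177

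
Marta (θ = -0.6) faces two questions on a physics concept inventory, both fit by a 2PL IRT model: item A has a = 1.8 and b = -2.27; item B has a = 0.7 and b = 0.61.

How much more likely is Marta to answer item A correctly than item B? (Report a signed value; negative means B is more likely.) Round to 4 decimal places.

P(θ) = 1 / (1 + exp(−a(θ − b)))
P_A = 0.9528
P_B = 0.3001
P_A − P_B = 0.6528

0.6528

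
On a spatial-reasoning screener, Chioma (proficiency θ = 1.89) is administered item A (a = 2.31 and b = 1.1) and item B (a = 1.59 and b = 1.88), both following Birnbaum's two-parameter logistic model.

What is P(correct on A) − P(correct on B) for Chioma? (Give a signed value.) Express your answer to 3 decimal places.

P(θ) = 1 / (1 + exp(−a(θ − b)))
P_A = 0.8612
P_B = 0.5040
P_A − P_B = 0.3572

0.357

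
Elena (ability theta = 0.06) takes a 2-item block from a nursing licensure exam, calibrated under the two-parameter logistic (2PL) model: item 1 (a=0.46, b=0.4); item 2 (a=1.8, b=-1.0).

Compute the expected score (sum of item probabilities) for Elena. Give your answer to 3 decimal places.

1.332

P(theta) = 1 / (1 + exp(−a(theta − b)))
P_1 = 1/(1+e^{0.1564}) = 0.4610
P_2 = 1/(1+e^{-1.9080}) = 0.8708
E[score] = 0.4610 + 0.8708 = 1.3318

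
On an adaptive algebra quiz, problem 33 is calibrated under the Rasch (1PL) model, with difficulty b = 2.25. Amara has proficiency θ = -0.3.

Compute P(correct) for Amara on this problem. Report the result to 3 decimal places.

P(θ) = 1 / (1 + exp(−(θ − b)))
Exponent: (-0.3 − 2.25) = -2.5500
1/(1 + e^{2.5500}) = 0.0724
P = 0.0724

0.072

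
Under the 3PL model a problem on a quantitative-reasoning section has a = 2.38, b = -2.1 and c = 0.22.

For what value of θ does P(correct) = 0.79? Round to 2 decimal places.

-1.68

P(θ) = c + (1 − c) · 1 / (1 + exp(−a(θ − b)))
Remove guessing floor: (0.79 − 0.22)/(1 − 0.22) = 0.7308
logit = ln(0.7308/0.2692) = 0.9985
θ = b + logit/(a) = -2.1 + 0.9985/2.3800 = -1.6805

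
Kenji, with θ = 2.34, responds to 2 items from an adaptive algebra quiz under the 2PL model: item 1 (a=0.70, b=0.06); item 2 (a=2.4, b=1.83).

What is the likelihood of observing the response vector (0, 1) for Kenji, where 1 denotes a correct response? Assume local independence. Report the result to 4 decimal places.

0.1302

P(θ) = 1 / (1 + exp(−a(θ − b)))
P_1 = 1/(1+e^{-1.5960}) = 0.8315
P_2 = 1/(1+e^{-1.2240}) = 0.7728
L = (1−P_1) × P_2 = 0.1685 × 0.7728 = 0.13024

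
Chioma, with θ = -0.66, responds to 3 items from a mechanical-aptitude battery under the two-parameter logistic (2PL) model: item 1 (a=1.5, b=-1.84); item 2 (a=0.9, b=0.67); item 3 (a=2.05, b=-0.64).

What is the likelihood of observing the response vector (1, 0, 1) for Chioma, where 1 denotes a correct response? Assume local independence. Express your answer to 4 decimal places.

0.3214

P(θ) = 1 / (1 + exp(−a(θ − b)))
P_1 = 1/(1+e^{-1.7700}) = 0.8545
P_2 = 1/(1+e^{1.1970}) = 0.2320
P_3 = 1/(1+e^{0.0410}) = 0.4898
L = P_1 × (1−P_2) × P_3 = 0.8545 × 0.7680 × 0.4898 = 0.32138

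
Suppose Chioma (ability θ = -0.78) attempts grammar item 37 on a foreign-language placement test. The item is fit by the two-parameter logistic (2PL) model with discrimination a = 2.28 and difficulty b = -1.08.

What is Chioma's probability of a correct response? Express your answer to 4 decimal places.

P(θ) = 1 / (1 + exp(−a(θ − b)))
Exponent: 2.28 × (-0.78 − (-1.08)) = 0.6840
1/(1 + e^{-0.6840}) = 0.6646

0.6646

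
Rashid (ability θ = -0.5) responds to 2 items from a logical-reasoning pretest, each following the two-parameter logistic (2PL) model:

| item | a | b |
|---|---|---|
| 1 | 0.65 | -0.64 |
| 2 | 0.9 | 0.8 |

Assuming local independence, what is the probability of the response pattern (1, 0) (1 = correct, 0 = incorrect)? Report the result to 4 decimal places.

0.3989

P(θ) = 1 / (1 + exp(−a(θ − b)))
P_1 = 1/(1+e^{-0.0910}) = 0.5227
P_2 = 1/(1+e^{1.1700}) = 0.2369
L = P_1 × (1−P_2) = 0.5227 × 0.7631 = 0.39892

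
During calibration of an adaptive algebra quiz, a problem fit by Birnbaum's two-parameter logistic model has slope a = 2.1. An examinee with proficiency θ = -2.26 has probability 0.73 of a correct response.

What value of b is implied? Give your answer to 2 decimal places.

P(θ) = 1 / (1 + exp(−a(θ − b)))
logit(0.73) = ln(0.73/0.27) = 0.9946
b = θ − logit/(a) = -2.26 − 0.9946/2.1000 = -2.7336

-2.73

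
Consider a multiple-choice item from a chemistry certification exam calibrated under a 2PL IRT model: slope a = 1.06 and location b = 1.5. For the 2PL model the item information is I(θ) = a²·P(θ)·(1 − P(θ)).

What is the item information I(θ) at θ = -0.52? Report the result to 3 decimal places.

0.106

P = 1/(1+e^{2.1412}) = 0.1052
P(1−P) = 0.1052 × 0.8948 = 0.0941
I = a² × P(1−P) = 1.06² × 0.0941 = 0.10573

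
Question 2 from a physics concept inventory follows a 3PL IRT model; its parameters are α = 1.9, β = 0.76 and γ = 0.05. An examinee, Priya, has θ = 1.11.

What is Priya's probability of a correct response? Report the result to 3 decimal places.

0.677

P(θ) = γ + (1 − γ) · 1 / (1 + exp(−α(θ − β)))
Exponent: 1.9 × (1.11 − 0.76) = 0.6650
1/(1 + e^{-0.6650}) = 0.6604
P = 0.05 + 0.95 × 0.6604 = 0.6774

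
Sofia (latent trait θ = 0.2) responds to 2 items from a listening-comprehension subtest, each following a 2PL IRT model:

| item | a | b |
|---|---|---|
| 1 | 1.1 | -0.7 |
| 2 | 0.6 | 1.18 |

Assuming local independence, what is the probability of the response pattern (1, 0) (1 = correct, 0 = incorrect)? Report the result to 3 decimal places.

0.469

P(θ) = 1 / (1 + exp(−a(θ − b)))
P_1 = 1/(1+e^{-0.9900}) = 0.7291
P_2 = 1/(1+e^{0.5880}) = 0.3571
L = P_1 × (1−P_2) = 0.7291 × 0.6429 = 0.46874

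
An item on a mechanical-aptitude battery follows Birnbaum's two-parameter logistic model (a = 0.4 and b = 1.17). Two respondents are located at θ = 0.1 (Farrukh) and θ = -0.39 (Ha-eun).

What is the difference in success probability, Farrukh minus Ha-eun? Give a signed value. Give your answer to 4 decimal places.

P(θ) = 1 / (1 + exp(−a(θ − b)))
P(Farrukh) = 0.3946  [exponent -0.4280]
P(Ha-eun) = 0.3489  [exponent -0.6240]
Difference = 0.3946 − 0.3489 = 0.0457

0.0457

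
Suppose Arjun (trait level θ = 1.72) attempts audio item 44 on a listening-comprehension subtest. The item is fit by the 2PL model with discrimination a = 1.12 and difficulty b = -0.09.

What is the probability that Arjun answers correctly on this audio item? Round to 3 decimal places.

0.884

P(θ) = 1 / (1 + exp(−a(θ − b)))
Exponent: 1.12 × (1.72 − (-0.09)) = 2.0272
1/(1 + e^{-2.0272}) = 0.8836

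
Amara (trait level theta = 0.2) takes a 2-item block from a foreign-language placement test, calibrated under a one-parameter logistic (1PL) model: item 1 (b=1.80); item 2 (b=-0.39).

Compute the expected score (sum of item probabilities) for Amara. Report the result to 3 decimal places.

0.811

P(theta) = 1 / (1 + exp(−(theta − b)))
P_1 = 1/(1+e^{1.6000}) = 0.1680
P_2 = 1/(1+e^{-0.5900}) = 0.6434
E[score] = 0.1680 + 0.6434 = 0.8113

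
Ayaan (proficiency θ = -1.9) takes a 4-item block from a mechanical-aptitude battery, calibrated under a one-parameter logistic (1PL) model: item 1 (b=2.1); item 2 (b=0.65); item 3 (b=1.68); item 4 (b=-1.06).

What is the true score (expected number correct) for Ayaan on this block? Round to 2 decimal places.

0.42

P(θ) = 1 / (1 + exp(−(θ − b)))
P_1 = 1/(1+e^{4.0000}) = 0.0180
P_2 = 1/(1+e^{2.5500}) = 0.0724
P_3 = 1/(1+e^{3.5800}) = 0.0271
P_4 = 1/(1+e^{0.8400}) = 0.3015
E[score] = 0.0180 + 0.0724 + 0.0271 + 0.3015 = 0.4191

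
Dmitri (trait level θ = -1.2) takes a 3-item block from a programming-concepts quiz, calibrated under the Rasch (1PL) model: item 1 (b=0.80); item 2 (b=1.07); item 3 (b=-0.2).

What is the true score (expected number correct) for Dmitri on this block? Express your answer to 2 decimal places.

P(θ) = 1 / (1 + exp(−(θ − b)))
P_1 = 1/(1+e^{2.0000}) = 0.1192
P_2 = 1/(1+e^{2.2700}) = 0.0936
P_3 = 1/(1+e^{1.0000}) = 0.2689
E[score] = 0.1192 + 0.0936 + 0.2689 = 0.4818

0.48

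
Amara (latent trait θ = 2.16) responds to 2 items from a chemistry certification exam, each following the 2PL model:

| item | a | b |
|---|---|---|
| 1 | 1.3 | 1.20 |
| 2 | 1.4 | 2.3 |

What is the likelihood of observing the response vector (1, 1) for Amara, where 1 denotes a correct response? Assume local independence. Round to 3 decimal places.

0.351

P(θ) = 1 / (1 + exp(−a(θ − b)))
P_1 = 1/(1+e^{-1.2480}) = 0.7770
P_2 = 1/(1+e^{0.1960}) = 0.4512
L = P_1 × P_2 = 0.7770 × 0.4512 = 0.35053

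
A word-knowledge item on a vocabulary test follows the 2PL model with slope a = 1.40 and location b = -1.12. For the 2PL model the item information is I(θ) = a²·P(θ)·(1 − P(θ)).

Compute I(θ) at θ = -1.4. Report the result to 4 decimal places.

0.4716

P = 1/(1+e^{0.3920}) = 0.4032
P(1−P) = 0.4032 × 0.5968 = 0.2406
I = a² × P(1−P) = 1.40² × 0.2406 = 0.47165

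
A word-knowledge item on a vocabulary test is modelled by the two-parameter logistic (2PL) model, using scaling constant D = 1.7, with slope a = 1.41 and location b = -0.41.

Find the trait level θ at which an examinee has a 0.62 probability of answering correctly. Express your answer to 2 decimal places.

P(θ) = 1 / (1 + exp(−D·a(θ − b)))
logit = ln(0.6200/0.3800) = 0.4895
θ = b + logit/(1.7·a) = -0.41 + 0.4895/2.3970 = -0.2058

-0.21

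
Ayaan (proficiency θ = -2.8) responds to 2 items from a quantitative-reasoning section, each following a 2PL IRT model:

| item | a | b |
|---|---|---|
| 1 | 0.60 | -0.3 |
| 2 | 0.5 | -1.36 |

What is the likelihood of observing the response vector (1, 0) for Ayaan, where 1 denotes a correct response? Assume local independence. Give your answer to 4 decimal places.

0.1227

P(θ) = 1 / (1 + exp(−a(θ − b)))
P_1 = 1/(1+e^{1.5000}) = 0.1824
P_2 = 1/(1+e^{0.7200}) = 0.3274
L = P_1 × (1−P_2) = 0.1824 × 0.6726 = 0.12270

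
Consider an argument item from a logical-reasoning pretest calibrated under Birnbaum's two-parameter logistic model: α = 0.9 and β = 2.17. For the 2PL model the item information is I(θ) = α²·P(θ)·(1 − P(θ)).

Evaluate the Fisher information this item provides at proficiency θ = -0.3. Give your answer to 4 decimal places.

0.0714

P = 1/(1+e^{2.2230}) = 0.0977
P(1−P) = 0.0977 × 0.9023 = 0.0882
I = α² × P(1−P) = 0.9² × 0.0882 = 0.07141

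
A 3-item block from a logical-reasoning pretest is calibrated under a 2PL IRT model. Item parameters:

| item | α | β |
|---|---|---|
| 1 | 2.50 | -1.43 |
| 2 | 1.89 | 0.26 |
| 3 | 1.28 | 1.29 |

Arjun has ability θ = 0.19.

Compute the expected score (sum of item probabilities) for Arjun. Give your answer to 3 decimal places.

P(θ) = 1 / (1 + exp(−α(θ − β)))
P_1 = 1/(1+e^{-4.0500}) = 0.9829
P_2 = 1/(1+e^{0.1323}) = 0.4670
P_3 = 1/(1+e^{1.4080}) = 0.1965
E[score] = 0.9829 + 0.4670 + 0.1965 = 1.6464

1.646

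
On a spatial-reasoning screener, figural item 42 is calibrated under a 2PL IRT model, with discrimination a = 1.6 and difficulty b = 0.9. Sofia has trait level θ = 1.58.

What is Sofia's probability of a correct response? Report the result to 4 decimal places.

P(θ) = 1 / (1 + exp(−a(θ − b)))
Exponent: 1.6 × (1.58 − 0.9) = 1.0880
1/(1 + e^{-1.0880}) = 0.7480

0.7480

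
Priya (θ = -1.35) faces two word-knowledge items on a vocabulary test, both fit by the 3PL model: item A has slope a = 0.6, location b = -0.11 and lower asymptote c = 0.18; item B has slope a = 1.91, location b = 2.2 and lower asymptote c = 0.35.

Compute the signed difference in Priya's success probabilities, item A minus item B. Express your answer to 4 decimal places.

0.0934

P(θ) = c + (1 − c) · 1 / (1 + exp(−a(θ − b)))
P_A = 0.4441
P_B = 0.3507
P_A − P_B = 0.0934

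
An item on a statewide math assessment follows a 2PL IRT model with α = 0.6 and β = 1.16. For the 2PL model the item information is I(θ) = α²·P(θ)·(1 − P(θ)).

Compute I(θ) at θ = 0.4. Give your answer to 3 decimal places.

0.085

P = 1/(1+e^{0.4560}) = 0.3879
P(1−P) = 0.3879 × 0.6121 = 0.2374
I = α² × P(1−P) = 0.6² × 0.2374 = 0.08548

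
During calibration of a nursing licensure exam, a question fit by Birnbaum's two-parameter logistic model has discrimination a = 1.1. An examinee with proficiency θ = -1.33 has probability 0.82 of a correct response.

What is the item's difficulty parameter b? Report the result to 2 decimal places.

-2.71

P(θ) = 1 / (1 + exp(−a(θ − b)))
logit(0.82) = ln(0.82/0.18) = 1.5163
b = θ − logit/(a) = -1.33 − 1.5163/1.1000 = -2.7085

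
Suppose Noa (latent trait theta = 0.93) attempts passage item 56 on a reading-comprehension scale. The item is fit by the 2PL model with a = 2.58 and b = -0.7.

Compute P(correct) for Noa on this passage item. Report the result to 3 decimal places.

0.985

P(theta) = 1 / (1 + exp(−a(theta − b)))
Exponent: 2.58 × (0.93 − (-0.7)) = 4.2054
1/(1 + e^{-4.2054}) = 0.9853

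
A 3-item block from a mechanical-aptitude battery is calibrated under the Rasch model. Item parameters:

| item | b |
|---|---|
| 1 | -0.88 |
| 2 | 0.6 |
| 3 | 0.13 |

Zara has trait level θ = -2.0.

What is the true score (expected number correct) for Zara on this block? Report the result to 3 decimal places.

0.421

P(θ) = 1 / (1 + exp(−(θ − b)))
P_1 = 1/(1+e^{1.1200}) = 0.2460
P_2 = 1/(1+e^{2.6000}) = 0.0691
P_3 = 1/(1+e^{2.1300}) = 0.1062
E[score] = 0.2460 + 0.0691 + 0.1062 = 0.4214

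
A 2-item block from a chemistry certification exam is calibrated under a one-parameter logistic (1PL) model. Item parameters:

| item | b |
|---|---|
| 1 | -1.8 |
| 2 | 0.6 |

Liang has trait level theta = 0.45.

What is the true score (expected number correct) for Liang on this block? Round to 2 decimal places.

P(theta) = 1 / (1 + exp(−(theta − b)))
P_1 = 1/(1+e^{-2.2500}) = 0.9047
P_2 = 1/(1+e^{0.1500}) = 0.4626
E[score] = 0.9047 + 0.4626 = 1.3672

1.37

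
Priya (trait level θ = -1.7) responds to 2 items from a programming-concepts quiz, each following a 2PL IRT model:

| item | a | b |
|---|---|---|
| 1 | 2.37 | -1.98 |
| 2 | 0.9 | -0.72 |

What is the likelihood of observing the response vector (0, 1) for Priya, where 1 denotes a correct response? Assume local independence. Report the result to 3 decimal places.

0.100

P(θ) = 1 / (1 + exp(−a(θ − b)))
P_1 = 1/(1+e^{-0.6636}) = 0.6601
P_2 = 1/(1+e^{0.8820}) = 0.2928
L = (1−P_1) × P_2 = 0.3399 × 0.2928 = 0.09952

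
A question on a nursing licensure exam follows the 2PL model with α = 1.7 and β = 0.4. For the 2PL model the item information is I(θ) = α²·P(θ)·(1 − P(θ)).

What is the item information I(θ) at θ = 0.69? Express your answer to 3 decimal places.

0.680

P = 1/(1+e^{-0.4930}) = 0.6208
P(1−P) = 0.6208 × 0.3792 = 0.2354
I = α² × P(1−P) = 1.7² × 0.2354 = 0.68032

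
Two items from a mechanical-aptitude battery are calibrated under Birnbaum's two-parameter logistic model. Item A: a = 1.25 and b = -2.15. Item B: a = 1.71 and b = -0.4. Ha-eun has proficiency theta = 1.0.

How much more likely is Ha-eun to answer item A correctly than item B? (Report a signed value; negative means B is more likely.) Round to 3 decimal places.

0.065

P(theta) = 1 / (1 + exp(−a(theta − b)))
P_A = 0.9809
P_B = 0.9164
P_A − P_B = 0.0645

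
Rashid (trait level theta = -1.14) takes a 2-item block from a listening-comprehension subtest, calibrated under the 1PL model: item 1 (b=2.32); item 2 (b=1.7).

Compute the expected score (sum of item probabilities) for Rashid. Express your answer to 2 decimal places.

0.09

P(theta) = 1 / (1 + exp(−(theta − b)))
P_1 = 1/(1+e^{3.4600}) = 0.0305
P_2 = 1/(1+e^{2.8400}) = 0.0552
E[score] = 0.0305 + 0.0552 = 0.0857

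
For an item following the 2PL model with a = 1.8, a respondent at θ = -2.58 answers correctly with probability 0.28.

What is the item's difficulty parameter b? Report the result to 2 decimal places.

-2.06

P(θ) = 1 / (1 + exp(−a(θ − b)))
logit(0.28) = ln(0.28/0.72) = -0.9445
b = θ − logit/(a) = -2.58 − (-0.9445)/1.8000 = -2.0553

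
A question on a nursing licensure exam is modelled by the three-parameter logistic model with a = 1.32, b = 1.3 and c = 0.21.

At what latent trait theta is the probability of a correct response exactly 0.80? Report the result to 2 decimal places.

P(theta) = c + (1 − c) · 1 / (1 + exp(−a(theta − b)))
Remove guessing floor: (0.80 − 0.21)/(1 − 0.21) = 0.7468
logit = ln(0.7468/0.2532) = 1.0818
theta = b + logit/(a) = 1.3 + 1.0818/1.3200 = 2.1195

2.12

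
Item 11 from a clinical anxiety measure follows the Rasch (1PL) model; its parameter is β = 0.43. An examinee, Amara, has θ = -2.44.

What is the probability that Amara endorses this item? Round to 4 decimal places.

0.0537

P(θ) = 1 / (1 + exp(−(θ − β)))
Exponent: (-2.44 − 0.43) = -2.8700
1/(1 + e^{2.8700}) = 0.0537
P = 0.0537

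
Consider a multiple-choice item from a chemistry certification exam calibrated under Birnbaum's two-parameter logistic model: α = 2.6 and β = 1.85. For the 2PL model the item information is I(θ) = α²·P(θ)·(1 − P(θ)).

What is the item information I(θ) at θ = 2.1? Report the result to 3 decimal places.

P = 1/(1+e^{-0.6500}) = 0.6570
P(1−P) = 0.6570 × 0.3430 = 0.2253
I = α² × P(1−P) = 2.6² × 0.2253 = 1.52335

1.523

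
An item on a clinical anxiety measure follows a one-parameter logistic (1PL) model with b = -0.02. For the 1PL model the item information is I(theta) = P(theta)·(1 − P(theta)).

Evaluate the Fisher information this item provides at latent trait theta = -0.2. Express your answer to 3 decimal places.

0.248

P = 1/(1+e^{0.1800}) = 0.4551
P(1−P) = 0.4551 × 0.5449 = 0.2480
I = P(1−P) = 0.24799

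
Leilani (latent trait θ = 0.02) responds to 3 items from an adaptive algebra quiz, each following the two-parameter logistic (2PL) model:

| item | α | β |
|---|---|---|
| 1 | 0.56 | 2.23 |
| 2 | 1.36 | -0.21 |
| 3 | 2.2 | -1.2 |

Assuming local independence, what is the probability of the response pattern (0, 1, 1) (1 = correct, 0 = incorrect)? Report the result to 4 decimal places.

0.4191

P(θ) = 1 / (1 + exp(−α(θ − β)))
P_1 = 1/(1+e^{1.2376}) = 0.2249
P_2 = 1/(1+e^{-0.3128}) = 0.5776
P_3 = 1/(1+e^{-2.6840}) = 0.9361
L = (1−P_1) × P_2 × P_3 = 0.7751 × 0.5776 × 0.9361 = 0.41908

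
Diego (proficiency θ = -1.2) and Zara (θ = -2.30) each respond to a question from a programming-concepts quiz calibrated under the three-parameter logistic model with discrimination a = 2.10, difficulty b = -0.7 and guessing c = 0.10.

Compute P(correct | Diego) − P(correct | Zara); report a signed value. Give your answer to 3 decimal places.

0.203

P(θ) = c + (1 − c) · 1 / (1 + exp(−a(θ − b)))
P(Diego) = 0.3333  [exponent -1.0500]
P(Zara) = 0.1302  [exponent -3.3600]
Difference = 0.3333 − 0.1302 = 0.2031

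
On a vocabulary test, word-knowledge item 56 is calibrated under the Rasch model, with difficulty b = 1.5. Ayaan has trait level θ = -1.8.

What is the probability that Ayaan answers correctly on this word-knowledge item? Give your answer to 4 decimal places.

0.0356

P(θ) = 1 / (1 + exp(−(θ − b)))
Exponent: (-1.8 − 1.5) = -3.3000
1/(1 + e^{3.3000}) = 0.0356
P = 0.0356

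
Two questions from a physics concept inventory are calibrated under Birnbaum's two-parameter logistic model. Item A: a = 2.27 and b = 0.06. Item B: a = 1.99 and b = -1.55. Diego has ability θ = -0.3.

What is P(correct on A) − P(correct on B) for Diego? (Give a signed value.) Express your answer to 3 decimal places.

-0.617

P(θ) = 1 / (1 + exp(−a(θ − b)))
P_A = 0.3064
P_B = 0.9233
P_A − P_B = -0.6169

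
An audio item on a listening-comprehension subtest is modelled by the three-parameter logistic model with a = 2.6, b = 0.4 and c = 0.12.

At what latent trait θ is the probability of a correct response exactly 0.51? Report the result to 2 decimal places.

P(θ) = c + (1 − c) · 1 / (1 + exp(−a(θ − b)))
Remove guessing floor: (0.51 − 0.12)/(1 − 0.12) = 0.4432
logit = ln(0.4432/0.5568) = -0.2283
θ = b + logit/(a) = 0.4 + (-0.2283)/2.6000 = 0.3122

0.31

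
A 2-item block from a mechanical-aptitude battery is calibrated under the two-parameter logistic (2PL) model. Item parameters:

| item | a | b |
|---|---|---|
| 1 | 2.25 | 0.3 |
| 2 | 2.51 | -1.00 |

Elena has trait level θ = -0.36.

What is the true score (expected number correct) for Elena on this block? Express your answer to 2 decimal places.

1.02

P(θ) = 1 / (1 + exp(−a(θ − b)))
P_1 = 1/(1+e^{1.4850}) = 0.1847
P_2 = 1/(1+e^{-1.6064}) = 0.8329
E[score] = 0.1847 + 0.8329 = 1.0176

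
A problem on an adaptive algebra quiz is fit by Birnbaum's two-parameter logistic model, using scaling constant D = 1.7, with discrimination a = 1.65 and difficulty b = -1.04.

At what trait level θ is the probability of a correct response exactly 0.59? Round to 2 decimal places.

P(θ) = 1 / (1 + exp(−D·a(θ − b)))
logit = ln(0.5900/0.4100) = 0.3640
θ = b + logit/(1.7·a) = -1.04 + 0.3640/2.8050 = -0.9102

-0.91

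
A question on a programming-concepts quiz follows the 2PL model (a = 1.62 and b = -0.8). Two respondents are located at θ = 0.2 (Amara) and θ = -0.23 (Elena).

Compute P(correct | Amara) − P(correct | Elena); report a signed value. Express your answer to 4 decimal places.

0.1191

P(θ) = 1 / (1 + exp(−a(θ − b)))
P(Amara) = 0.8348  [exponent 1.6200]
P(Elena) = 0.7157  [exponent 0.9234]
Difference = 0.8348 − 0.7157 = 0.1191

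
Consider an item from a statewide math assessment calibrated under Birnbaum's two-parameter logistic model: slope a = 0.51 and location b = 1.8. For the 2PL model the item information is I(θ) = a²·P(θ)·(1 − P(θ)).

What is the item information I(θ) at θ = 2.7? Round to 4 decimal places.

0.0617

P = 1/(1+e^{-0.4590}) = 0.6128
P(1−P) = 0.6128 × 0.3872 = 0.2373
I = a² × P(1−P) = 0.51² × 0.2373 = 0.06172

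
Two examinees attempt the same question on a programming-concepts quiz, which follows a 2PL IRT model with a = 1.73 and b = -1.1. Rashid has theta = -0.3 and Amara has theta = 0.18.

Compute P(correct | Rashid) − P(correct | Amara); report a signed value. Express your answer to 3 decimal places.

P(theta) = 1 / (1 + exp(−a(theta − b)))
P(Rashid) = 0.7996  [exponent 1.3840]
P(Amara) = 0.9015  [exponent 2.2144]
Difference = 0.7996 − 0.9015 = -0.1019

-0.102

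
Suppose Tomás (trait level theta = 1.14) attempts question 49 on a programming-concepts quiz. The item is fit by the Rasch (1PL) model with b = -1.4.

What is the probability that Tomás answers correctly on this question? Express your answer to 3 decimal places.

P(theta) = 1 / (1 + exp(−(theta − b)))
Exponent: (1.14 − (-1.4)) = 2.5400
1/(1 + e^{-2.5400}) = 0.9269
P = 0.9269

0.927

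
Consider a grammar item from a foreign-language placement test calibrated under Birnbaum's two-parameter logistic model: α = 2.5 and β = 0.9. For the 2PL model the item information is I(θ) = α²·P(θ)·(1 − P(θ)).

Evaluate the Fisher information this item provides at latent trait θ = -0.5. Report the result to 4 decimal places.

P = 1/(1+e^{3.5000}) = 0.0293
P(1−P) = 0.0293 × 0.9707 = 0.0285
I = α² × P(1−P) = 2.5² × 0.0285 = 0.17783

0.1778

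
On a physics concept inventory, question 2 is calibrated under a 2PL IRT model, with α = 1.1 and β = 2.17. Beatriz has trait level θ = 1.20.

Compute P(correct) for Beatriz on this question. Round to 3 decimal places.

0.256

P(θ) = 1 / (1 + exp(−α(θ − β)))
Exponent: 1.1 × (1.20 − 2.17) = -1.0670
1/(1 + e^{1.0670}) = 0.2560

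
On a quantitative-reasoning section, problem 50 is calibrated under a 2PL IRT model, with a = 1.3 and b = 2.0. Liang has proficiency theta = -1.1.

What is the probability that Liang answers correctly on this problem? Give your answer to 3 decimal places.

P(theta) = 1 / (1 + exp(−a(theta − b)))
Exponent: 1.3 × (-1.1 − 2.0) = -4.0300
1/(1 + e^{4.0300}) = 0.0175

0.017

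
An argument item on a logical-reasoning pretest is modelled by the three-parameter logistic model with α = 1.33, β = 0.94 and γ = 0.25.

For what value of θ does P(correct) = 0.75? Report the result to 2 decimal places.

P(θ) = γ + (1 − γ) · 1 / (1 + exp(−α(θ − β)))
Remove guessing floor: (0.75 − 0.25)/(1 − 0.25) = 0.6667
logit = ln(0.6667/0.3333) = 0.6931
θ = β + logit/(α) = 0.94 + 0.6931/1.3300 = 1.4612

1.46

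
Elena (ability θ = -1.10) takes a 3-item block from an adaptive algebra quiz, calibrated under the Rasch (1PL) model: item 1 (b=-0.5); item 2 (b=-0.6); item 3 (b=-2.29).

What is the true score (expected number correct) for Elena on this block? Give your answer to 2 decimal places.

P(θ) = 1 / (1 + exp(−(θ − b)))
P_1 = 1/(1+e^{0.6000}) = 0.3543
P_2 = 1/(1+e^{0.5000}) = 0.3775
P_3 = 1/(1+e^{-1.1900}) = 0.7667
E[score] = 0.3543 + 0.3775 + 0.7667 = 1.4986

1.50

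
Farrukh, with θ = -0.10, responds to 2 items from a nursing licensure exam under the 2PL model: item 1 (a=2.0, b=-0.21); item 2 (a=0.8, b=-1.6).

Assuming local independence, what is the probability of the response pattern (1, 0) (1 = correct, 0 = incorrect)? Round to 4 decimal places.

0.1284

P(θ) = 1 / (1 + exp(−a(θ − b)))
P_1 = 1/(1+e^{-0.2200}) = 0.5548
P_2 = 1/(1+e^{-1.2000}) = 0.7685
L = P_1 × (1−P_2) = 0.5548 × 0.2315 = 0.12842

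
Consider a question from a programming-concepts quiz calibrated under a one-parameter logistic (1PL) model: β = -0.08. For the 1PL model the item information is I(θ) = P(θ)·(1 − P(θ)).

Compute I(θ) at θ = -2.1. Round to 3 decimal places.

0.103

P = 1/(1+e^{2.0200}) = 0.1171
P(1−P) = 0.1171 × 0.8829 = 0.1034
I = P(1−P) = 0.10340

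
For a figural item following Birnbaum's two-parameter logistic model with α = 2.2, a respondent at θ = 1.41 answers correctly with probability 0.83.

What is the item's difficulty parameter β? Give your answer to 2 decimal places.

0.69

P(θ) = 1 / (1 + exp(−α(θ − β)))
logit(0.83) = ln(0.83/0.17) = 1.5856
β = θ − logit/(α) = 1.41 − 1.5856/2.2000 = 0.6893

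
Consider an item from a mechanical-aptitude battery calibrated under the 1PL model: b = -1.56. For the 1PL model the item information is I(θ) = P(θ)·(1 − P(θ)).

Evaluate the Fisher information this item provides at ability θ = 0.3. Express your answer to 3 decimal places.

P = 1/(1+e^{-1.8600}) = 0.8653
P(1−P) = 0.8653 × 0.1347 = 0.1166
I = P(1−P) = 0.11656

0.117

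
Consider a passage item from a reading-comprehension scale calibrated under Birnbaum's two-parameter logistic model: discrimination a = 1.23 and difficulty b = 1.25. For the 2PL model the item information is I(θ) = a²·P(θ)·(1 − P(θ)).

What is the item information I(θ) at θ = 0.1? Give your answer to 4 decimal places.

P = 1/(1+e^{1.4145}) = 0.1955
P(1−P) = 0.1955 × 0.8045 = 0.1573
I = a² × P(1−P) = 1.23² × 0.1573 = 0.23797

0.2380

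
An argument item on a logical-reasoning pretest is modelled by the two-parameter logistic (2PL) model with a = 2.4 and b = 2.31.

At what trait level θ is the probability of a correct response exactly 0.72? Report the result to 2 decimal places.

P(θ) = 1 / (1 + exp(−a(θ − b)))
logit = ln(0.7200/0.2800) = 0.9445
θ = b + logit/(a) = 2.31 + 0.9445/2.4000 = 2.7035

2.70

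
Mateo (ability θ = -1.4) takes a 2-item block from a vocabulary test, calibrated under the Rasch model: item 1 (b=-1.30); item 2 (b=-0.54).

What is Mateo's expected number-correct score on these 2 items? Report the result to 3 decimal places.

P(θ) = 1 / (1 + exp(−(θ − b)))
P_1 = 1/(1+e^{0.1000}) = 0.4750
P_2 = 1/(1+e^{0.8600}) = 0.2973
E[score] = 0.4750 + 0.2973 = 0.7724

0.772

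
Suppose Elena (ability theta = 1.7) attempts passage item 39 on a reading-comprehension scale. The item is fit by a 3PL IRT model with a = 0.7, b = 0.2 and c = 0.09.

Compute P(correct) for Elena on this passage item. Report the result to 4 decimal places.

P(theta) = c + (1 − c) · 1 / (1 + exp(−a(theta − b)))
Exponent: 0.7 × (1.7 − 0.2) = 1.0500
1/(1 + e^{-1.0500}) = 0.7408
P = 0.09 + 0.91 × 0.7408 = 0.7641

0.7641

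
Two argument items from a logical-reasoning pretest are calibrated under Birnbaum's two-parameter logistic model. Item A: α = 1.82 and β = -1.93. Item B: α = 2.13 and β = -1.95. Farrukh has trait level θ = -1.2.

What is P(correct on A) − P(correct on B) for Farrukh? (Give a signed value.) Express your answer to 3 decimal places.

-0.041

P(θ) = 1 / (1 + exp(−α(θ − β)))
P_A = 0.7906
P_B = 0.8317
P_A − P_B = -0.0411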